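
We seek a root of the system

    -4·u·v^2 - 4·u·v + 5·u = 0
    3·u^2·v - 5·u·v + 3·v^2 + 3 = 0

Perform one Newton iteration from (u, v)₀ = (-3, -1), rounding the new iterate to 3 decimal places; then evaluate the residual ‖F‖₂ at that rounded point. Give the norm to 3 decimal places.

2.662

At (-3, -1): F = (-15.000, -36.000).
Jacobian J = [[-4·v^2 - 4·v + 5, -8·u·v - 4·u], [6·u·v - 5·v, 3·u^2 - 5·u + 6·v]].
At the point, J = [[5.000, -12.000], [23.000, 36.000]] (det J = 456.000).
Solving J·Δ = −F gives Δ = (2.132, -0.362).
Then the next iterate is (u, v)₁ = (-0.868, -1.362).
Re-evaluating at (-0.868, -1.362): F = (-2.62815, -0.42444), so ‖F‖₂ = 2.662.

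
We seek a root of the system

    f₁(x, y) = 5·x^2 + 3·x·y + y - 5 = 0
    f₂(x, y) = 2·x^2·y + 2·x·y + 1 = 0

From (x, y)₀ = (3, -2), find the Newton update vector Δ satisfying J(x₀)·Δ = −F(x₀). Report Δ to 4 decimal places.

(-1.1098, 0.6636)

At (3, -2): F = (20.0000, -47.0000).
Jacobian J = [[10·x + 3·y, 3·x + 1], [4·x·y + 2·y, 2·x^2 + 2·x]].
At the point, J = [[24.0000, 10.0000], [-28.0000, 24.0000]] (det J = 856.0000).
Solving J·Δ = −F gives Δ = (-1.1098, 0.6636).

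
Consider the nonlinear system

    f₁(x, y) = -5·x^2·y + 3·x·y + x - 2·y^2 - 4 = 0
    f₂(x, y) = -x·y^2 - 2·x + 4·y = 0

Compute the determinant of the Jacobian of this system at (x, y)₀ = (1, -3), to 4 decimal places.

330.0000

J = [[-10·x·y + 3·y + 1, -5·x^2 + 3·x - 4·y], [-y^2 - 2, -2·x·y + 4]].
At the point, J = [[22.0000, 10.0000], [-11.0000, 10.0000]].
det J = 330.0000.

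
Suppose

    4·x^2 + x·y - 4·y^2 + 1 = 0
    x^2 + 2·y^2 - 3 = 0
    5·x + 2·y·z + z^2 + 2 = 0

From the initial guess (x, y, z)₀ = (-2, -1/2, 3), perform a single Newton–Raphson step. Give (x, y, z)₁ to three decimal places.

At (-2, -1/2, 3): F = (17.000, 1.500, -2.000).
Jacobian J = [[8·x + y, x - 8·y, 0], [2·x, 4·y, 0], [5, 2·z, 2·y + 2·z]].
At the point, J = [[-16.500, 2.000, 0.000], [-4.000, -2.000, 0.000], [5.000, 6.000, 5.000]] (det J = 205.000).
Solving J·Δ = −F gives Δ = (0.902, -1.055, 0.763).
Then the next iterate is (x, y, z)₁ = (-1.098, -1.555, 3.763).

(-1.098, -1.555, 3.763)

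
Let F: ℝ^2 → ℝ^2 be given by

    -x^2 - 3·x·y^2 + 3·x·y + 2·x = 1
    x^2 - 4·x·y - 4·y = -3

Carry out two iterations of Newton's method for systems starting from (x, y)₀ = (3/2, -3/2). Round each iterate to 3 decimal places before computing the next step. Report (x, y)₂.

At (3/2, -3/2): F = (-17.125, 20.250).
Jacobian J = [[-2·x - 3·y^2 + 3·y + 2, -6·x·y + 3·x], [2·x - 4·y, -4·x - 4]].
At the point, J = [[-12.250, 18.000], [9.000, -10.000]] (det J = -39.500).
Solving J·Δ = −F gives Δ = (-4.892, -2.378).
Then the next iterate is (x, y)₁ = (-3.392, -3.878).
Round to (-3.392, -3.878) and repeat: F = (173.20855, -22.59904), J = [[-47.96665, -89.10106], [8.728, 9.568]].
Δ = (1.118, 1.342), so (x, y)₂ = (-2.274, -2.536).

(-2.274, -2.536)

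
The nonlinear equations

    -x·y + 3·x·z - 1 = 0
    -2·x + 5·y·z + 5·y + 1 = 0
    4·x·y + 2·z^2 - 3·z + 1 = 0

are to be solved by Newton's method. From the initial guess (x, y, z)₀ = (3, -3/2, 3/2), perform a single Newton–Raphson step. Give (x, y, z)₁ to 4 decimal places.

(2.1422, -0.2843, 0.5882)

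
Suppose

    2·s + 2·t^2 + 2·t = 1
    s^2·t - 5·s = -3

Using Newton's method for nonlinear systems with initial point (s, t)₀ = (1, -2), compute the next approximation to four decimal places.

(0.6346, -1.2885)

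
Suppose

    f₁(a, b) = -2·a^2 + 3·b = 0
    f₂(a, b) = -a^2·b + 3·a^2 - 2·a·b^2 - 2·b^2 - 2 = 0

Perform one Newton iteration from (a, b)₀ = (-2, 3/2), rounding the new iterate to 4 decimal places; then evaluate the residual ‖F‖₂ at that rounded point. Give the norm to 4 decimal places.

At (-2, 3/2): F = (-3.5000, 8.5000).
Jacobian J = [[-4·a, 3], [-2·a·b + 6·a - 2·b^2, -a^2 - 4·a·b - 4·b]].
At the point, J = [[8.0000, 3.0000], [-10.5000, 2.0000]] (det J = 47.5000).
Solving J·Δ = −F gives Δ = (0.6842, -0.6579).
Then the next iterate is (a, b)₁ = (-1.3158, 0.8421).
Re-evaluating at (-1.3158, 0.8421): F = (-0.936359, 2.183924), so ‖F‖₂ = 2.3762.

2.3762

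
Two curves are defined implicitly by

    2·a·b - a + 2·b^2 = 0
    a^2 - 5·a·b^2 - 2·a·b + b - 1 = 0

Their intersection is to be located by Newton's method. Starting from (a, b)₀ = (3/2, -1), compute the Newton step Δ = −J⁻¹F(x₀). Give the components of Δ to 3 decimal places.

At (3/2, -1): F = (-2.500, -4.250).
Jacobian J = [[2·b - 1, 2·a + 4·b], [2·a - 5·b^2 - 2·b, -10·a·b - 2·a + 1]].
At the point, J = [[-3.000, -1.000], [0.000, 13.000]] (det J = -39.000).
Solving J·Δ = −F gives Δ = (-0.942, 0.327).

(-0.942, 0.327)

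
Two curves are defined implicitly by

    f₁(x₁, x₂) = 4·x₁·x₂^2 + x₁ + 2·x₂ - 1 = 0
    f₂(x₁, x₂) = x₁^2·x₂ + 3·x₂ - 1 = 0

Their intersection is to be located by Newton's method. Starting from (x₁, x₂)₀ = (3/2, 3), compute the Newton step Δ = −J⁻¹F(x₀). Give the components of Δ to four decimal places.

At (3/2, 3): F = (60.5000, 14.7500).
Jacobian J = [[4·x₂^2 + 1, 8·x₁·x₂ + 2], [2·x₁·x₂, x₁^2 + 3]].
At the point, J = [[37.0000, 38.0000], [9.0000, 5.2500]] (det J = -147.7500).
Solving J·Δ = −F gives Δ = (-1.6438, 0.0085).

(-1.6438, 0.0085)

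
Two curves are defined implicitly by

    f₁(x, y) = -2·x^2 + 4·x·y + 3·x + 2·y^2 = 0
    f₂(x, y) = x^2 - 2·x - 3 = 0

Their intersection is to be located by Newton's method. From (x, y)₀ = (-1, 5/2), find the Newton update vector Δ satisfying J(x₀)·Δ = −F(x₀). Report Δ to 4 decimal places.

(0.0000, 0.4167)

At (-1, 5/2): F = (-2.5000, 0.0000).
Jacobian J = [[-4·x + 4·y + 3, 4·x + 4·y], [2·x - 2, 0]].
At the point, J = [[17.0000, 6.0000], [-4.0000, 0.0000]] (det J = 24.0000).
Solving J·Δ = −F gives Δ = (0.0000, 0.4167).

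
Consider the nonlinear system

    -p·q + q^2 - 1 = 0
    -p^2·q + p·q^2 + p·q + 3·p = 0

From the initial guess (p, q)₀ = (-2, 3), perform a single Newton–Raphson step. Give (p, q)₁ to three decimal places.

(-1.481, 1.444)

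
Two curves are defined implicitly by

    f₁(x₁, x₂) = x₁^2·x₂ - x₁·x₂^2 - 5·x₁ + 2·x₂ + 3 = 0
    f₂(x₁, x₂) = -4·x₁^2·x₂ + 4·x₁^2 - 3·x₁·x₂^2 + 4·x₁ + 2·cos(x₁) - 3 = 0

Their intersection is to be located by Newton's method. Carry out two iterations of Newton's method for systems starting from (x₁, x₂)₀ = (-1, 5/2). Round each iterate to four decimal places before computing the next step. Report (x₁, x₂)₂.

At (-1, 5/2): F = (21.7500, 6.830605).
Jacobian J = [[2·x₁·x₂ - x₂^2 - 5, x₁^2 - 2·x₁·x₂ + 2], [-8·x₁·x₂ + 8·x₁ - 3·x₂^2 - 2·sin(x₁) + 4, -4·x₁^2 - 6·x₁·x₂]].
At the point, J = [[-16.2500, 8.0000], [-1.067058, 11.0000]] (det J = -170.213536).
Solving J·Δ = −F gives Δ = (1.0846, -0.5158).
Then the next iterate is (x₁, x₂)₁ = (0.0846, 1.9842).
Round to (0.0846, 1.9842) and repeat: F = (6.226527, -1.696152), J = [[-8.601323, 1.671431], [-8.646254, -1.035809]].
Δ = (0.1547, -2.9290), so (x₁, x₂)₂ = (0.2393, -0.9448).

(0.2393, -0.9448)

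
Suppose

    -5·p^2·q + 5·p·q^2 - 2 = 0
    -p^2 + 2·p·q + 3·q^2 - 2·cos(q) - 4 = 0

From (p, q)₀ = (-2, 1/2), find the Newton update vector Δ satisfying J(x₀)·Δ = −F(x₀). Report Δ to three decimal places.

(2.204, 0.343)

At (-2, 1/2): F = (-14.500, -11.00517).
Jacobian J = [[-10·p·q + 5·q^2, -5·p^2 + 10·p·q], [-2·p + 2·q, 2·p + 6·q + 2·sin(q)]].
At the point, J = [[11.250, -30.000], [5.000, -0.04115]] (det J = 149.53707).
Solving J·Δ = −F gives Δ = (2.204, 0.343).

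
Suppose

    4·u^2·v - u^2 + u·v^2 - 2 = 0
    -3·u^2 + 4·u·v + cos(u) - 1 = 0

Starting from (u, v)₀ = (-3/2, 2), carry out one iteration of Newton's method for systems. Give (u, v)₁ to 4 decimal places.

(-1.7612, -2.0633)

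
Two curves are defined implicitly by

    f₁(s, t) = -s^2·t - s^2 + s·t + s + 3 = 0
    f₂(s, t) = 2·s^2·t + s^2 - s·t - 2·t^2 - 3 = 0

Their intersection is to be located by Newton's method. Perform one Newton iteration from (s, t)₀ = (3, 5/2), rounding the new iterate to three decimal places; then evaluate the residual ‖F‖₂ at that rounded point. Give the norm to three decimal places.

9.046

At (3, 5/2): F = (-18.000, 31.000).
Jacobian J = [[-2·s·t - 2·s + t + 1, -s^2 + s], [4·s·t + 2·s - t, 2·s^2 - s - 4·t]].
At the point, J = [[-17.500, -6.000], [33.500, 5.000]] (det J = 113.500).
Solving J·Δ = −F gives Δ = (-0.846, -0.533).
Then the next iterate is (s, t)₁ = (2.154, 1.967).
Re-evaluating at (2.154, 1.967): F = (-4.37512, 7.91726), so ‖F‖₂ = 9.046.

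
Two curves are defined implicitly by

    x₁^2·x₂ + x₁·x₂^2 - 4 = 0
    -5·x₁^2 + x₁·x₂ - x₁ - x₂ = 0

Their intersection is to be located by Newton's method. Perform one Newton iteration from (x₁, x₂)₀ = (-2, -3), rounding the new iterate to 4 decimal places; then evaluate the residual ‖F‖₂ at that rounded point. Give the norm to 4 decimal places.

11.4229

At (-2, -3): F = (-34.0000, -9.0000).
Jacobian J = [[2·x₁·x₂ + x₂^2, x₁^2 + 2·x₁·x₂], [-10·x₁ + x₂ - 1, x₁ - 1]].
At the point, J = [[21.0000, 16.0000], [16.0000, -3.0000]] (det J = -319.0000).
Solving J·Δ = −F gives Δ = (0.7712, 1.1129).
Then the next iterate is (x₁, x₂)₁ = (-1.2288, -1.8871).
Re-evaluating at (-1.2288, -1.8871): F = (-11.225362, -2.114979), so ‖F‖₂ = 11.4229.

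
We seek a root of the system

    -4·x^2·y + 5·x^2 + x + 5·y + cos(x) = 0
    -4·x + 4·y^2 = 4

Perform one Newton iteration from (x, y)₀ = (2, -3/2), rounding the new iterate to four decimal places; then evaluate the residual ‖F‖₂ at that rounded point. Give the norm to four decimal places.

8.4708

At (2, -3/2): F = (38.083853, -3.0000).
Jacobian J = [[-8·x·y + 10·x - sin(x) + 1, -4·x^2 + 5], [-4, 8·y]].
At the point, J = [[44.090703, -11.0000], [-4.0000, -12.0000]] (det J = -573.088431).
Solving J·Δ = −F gives Δ = (-0.8550, 0.0350).
Then the next iterate is (x, y)₁ = (1.1450, -1.4650).
Re-evaluating at (1.1450, -1.4650): F = (8.470778, 0.0049), so ‖F‖₂ = 8.4708.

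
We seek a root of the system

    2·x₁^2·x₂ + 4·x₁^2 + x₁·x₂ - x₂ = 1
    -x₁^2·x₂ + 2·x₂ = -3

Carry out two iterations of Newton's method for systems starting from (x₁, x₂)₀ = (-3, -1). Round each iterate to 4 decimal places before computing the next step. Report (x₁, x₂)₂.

(-0.1736, 1.0173)

At (-3, -1): F = (21.0000, 10.0000).
Jacobian J = [[4·x₁·x₂ + 8·x₁ + x₂, 2·x₁^2 + x₁ - 1], [-2·x₁·x₂, -x₁^2 + 2]].
At the point, J = [[-13.0000, 14.0000], [-6.0000, -7.0000]] (det J = 175.0000).
Solving J·Δ = −F gives Δ = (1.6400, 0.0229).
Then the next iterate is (x₁, x₂)₁ = (-1.3600, -0.9771).
Round to (-1.3600, -0.9771) and repeat: F = (5.089868, 2.853044), J = [[-6.541676, 1.3392], [-2.657712, 0.1504]].
Δ = (1.1864, 1.9944), so (x₁, x₂)₂ = (-0.1736, 1.0173).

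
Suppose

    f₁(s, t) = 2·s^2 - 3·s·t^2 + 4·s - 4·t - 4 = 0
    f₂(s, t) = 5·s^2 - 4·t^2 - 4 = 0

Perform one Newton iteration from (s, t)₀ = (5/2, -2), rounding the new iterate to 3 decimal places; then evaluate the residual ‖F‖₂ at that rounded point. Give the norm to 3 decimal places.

At (5/2, -2): F = (-3.500, 11.250).
Jacobian J = [[4·s - 3·t^2 + 4, -6·s·t - 4], [10·s, -8·t]].
At the point, J = [[2.000, 26.000], [25.000, 16.000]] (det J = -618.000).
Solving J·Δ = −F gives Δ = (-0.564, 0.178).
Then the next iterate is (s, t)₁ = (1.936, -1.822).
Re-evaluating at (1.936, -1.822): F = (-0.75253, 1.46174), so ‖F‖₂ = 1.644.

1.644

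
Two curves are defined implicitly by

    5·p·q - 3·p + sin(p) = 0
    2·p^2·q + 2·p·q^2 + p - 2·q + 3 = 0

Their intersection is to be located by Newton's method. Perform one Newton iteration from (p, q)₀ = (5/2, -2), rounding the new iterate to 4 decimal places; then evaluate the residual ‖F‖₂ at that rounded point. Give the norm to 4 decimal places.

8.3499

At (5/2, -2): F = (-31.901528, 4.5000).
Jacobian J = [[5·q + cos(p) - 3, 5·p], [4·p·q + 2·q^2 + 1, 2·p^2 + 4·p·q - 2]].
At the point, J = [[-13.801144, 12.5000], [-11.0000, -9.5000]] (det J = 268.610864).
Solving J·Δ = −F gives Δ = (-0.9189, 1.5376).
Then the next iterate is (p, q)₁ = (1.5811, -0.4624).
Re-evaluating at (1.5811, -0.4624): F = (-7.398856, 3.870135), so ‖F‖₂ = 8.3499.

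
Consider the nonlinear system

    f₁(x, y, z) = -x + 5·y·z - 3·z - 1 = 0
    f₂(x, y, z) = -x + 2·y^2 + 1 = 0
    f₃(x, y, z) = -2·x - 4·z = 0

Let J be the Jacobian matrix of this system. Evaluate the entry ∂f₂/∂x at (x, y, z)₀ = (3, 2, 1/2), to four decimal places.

∂f₂/∂x = -1.
At (3, 2, 1/2) this is -1.0000.

-1.0000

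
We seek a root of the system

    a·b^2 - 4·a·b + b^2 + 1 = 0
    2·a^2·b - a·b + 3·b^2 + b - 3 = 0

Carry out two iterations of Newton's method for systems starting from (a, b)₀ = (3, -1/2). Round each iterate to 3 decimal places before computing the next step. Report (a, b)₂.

(-2.136, -0.173)

At (3, -1/2): F = (8.000, -10.250).
Jacobian J = [[b^2 - 4·b, 2·a·b - 4·a + 2·b], [4·a·b - b, 2·a^2 - a + 6·b + 1]].
At the point, J = [[2.250, -16.000], [-5.500, 13.000]] (det J = -58.750).
Solving J·Δ = −F gives Δ = (-1.021, 0.356).
Then the next iterate is (a, b)₁ = (1.979, -0.144).
Round to (1.979, -0.144) and repeat: F = (2.20168, -3.92475), J = [[0.59674, -8.77395], [-0.99590, 5.98988]].
Δ = (-4.115, -0.029), so (a, b)₂ = (-2.136, -0.173).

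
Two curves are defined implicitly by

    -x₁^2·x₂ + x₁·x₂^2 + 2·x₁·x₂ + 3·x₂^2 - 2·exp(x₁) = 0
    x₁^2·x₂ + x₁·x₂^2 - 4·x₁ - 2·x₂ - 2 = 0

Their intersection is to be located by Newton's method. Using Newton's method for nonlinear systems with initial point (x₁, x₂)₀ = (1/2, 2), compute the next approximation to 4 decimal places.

At (1/2, 2): F = (12.202557, -5.5000).
Jacobian J = [[-2·x₁·x₂ + x₂^2 + 2·x₂ - 2·exp(x₁), -x₁^2 + 2·x₁·x₂ + 2·x₁ + 6·x₂], [2·x₁·x₂ + x₂^2 - 4, x₁^2 + 2·x₁·x₂ - 2]].
At the point, J = [[2.702557, 14.7500], [2.0000, 0.2500]] (det J = -28.824361).
Solving J·Δ = −F gives Δ = (2.9203, -1.3624).
Then the next iterate is (x₁, x₂)₁ = (3.4203, 0.6376).

(3.4203, 0.6376)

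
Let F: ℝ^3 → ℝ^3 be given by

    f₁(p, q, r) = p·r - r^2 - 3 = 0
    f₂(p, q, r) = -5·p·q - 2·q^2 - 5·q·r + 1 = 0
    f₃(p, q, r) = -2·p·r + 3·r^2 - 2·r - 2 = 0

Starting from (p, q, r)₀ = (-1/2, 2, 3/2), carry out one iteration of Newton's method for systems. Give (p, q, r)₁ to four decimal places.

(23.9167, -24.8205, 10.2500)

At (-1/2, 2, 3/2): F = (-6.0000, -17.0000, 3.2500).
Jacobian J = [[r, 0, p - 2·r], [-5·q, -5·p - 4·q - 5·r, -5·q], [-2·r, 0, -2·p + 6·r - 2]].
At the point, J = [[1.5000, 0.0000, -3.5000], [-10.0000, -13.0000, -10.0000], [-3.0000, 0.0000, 8.0000]] (det J = -19.5000).
Solving J·Δ = −F gives Δ = (24.4167, -26.8205, 8.7500).
Then the next iterate is (p, q, r)₁ = (23.9167, -24.8205, 10.2500).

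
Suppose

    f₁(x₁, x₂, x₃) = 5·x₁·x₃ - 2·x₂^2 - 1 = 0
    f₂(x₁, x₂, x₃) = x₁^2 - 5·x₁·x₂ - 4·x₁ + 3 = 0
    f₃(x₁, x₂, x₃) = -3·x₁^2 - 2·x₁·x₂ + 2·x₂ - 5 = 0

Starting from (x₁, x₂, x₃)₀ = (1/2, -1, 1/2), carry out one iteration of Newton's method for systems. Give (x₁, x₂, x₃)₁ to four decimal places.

(-25.7500, -20.5000, 58.6500)

At (1/2, -1, 1/2): F = (-1.7500, 3.7500, -6.7500).
Jacobian J = [[5·x₃, -4·x₂, 5·x₁], [2·x₁ - 5·x₂ - 4, -5·x₁, 0], [-6·x₁ - 2·x₂, -2·x₁ + 2, 0]].
At the point, J = [[2.5000, 4.0000, 2.5000], [2.0000, -2.5000, 0.0000], [-1.0000, 1.0000, 0.0000]] (det J = -1.2500).
Solving J·Δ = −F gives Δ = (-26.2500, -19.5000, 58.1500).
Then the next iterate is (x₁, x₂, x₃)₁ = (-25.7500, -20.5000, 58.6500).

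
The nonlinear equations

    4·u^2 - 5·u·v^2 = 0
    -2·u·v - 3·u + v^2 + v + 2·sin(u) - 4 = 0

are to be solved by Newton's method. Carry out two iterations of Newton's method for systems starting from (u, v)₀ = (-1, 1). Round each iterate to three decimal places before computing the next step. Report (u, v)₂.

At (-1, 1): F = (9.000, 1.31706).
Jacobian J = [[8·u - 5·v^2, -10·u·v], [-2·v + 2·cos(u) - 3, -2·u + 2·v + 1]].
At the point, J = [[-13.000, 10.000], [-3.91940, 5.000]] (det J = -25.80605).
Solving J·Δ = −F gives Δ = (1.233, 0.703).
Then the next iterate is (u, v)₁ = (0.233, 1.703).
Round to (0.233, 1.703) and repeat: F = (-3.16159, -0.42759), J = [[-12.63705, -3.96799], [-4.46004, 3.940]].
Δ = (-0.210, -0.129), so (u, v)₂ = (0.023, 1.574).

(0.023, 1.574)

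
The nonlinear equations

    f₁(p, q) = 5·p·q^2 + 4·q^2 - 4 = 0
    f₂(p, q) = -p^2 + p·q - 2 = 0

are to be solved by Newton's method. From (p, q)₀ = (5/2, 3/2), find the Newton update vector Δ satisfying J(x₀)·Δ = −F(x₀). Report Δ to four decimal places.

At (5/2, 3/2): F = (33.1250, -4.5000).
Jacobian J = [[5·q^2, 10·p·q + 8·q], [-2·p + q, p]].
At the point, J = [[11.2500, 49.5000], [-3.5000, 2.5000]] (det J = 201.3750).
Solving J·Δ = −F gives Δ = (-1.5174, -0.3243).

(-1.5174, -0.3243)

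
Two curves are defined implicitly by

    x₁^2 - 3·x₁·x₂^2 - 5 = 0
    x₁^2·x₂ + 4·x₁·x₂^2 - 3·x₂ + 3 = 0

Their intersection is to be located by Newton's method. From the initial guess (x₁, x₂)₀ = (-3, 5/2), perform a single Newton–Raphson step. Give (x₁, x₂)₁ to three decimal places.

(-2.223, 1.588)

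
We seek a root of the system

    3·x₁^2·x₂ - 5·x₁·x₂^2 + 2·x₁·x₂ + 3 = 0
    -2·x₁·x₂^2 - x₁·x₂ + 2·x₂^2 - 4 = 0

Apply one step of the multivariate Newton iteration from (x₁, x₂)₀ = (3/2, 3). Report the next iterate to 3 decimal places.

At (3/2, 3): F = (-35.250, -17.500).
Jacobian J = [[6·x₁·x₂ - 5·x₂^2 + 2·x₂, 3·x₁^2 - 10·x₁·x₂ + 2·x₁], [-2·x₂^2 - x₂, -4·x₁·x₂ - x₁ + 4·x₂]].
At the point, J = [[-12.000, -35.250], [-21.000, -7.500]] (det J = -650.250).
Solving J·Δ = −F gives Δ = (-0.542, -0.815).
Then the next iterate is (x₁, x₂)₁ = (0.958, 2.185).

(0.958, 2.185)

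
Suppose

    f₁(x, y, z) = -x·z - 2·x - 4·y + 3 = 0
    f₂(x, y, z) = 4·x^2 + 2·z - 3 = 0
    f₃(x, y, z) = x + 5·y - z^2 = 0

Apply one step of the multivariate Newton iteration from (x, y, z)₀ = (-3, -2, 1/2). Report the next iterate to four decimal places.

(-1.8057, -0.1225, -2.1680)

At (-3, -2, 1/2): F = (18.5000, 34.0000, -13.2500).
Jacobian J = [[-z - 2, -4, -x], [8·x, 0, 2], [1, 5, -2·z]].
At the point, J = [[-2.5000, -4.0000, 3.0000], [-24.0000, 0.0000, 2.0000], [1.0000, 5.0000, -1.0000]] (det J = -247.0000).
Solving J·Δ = −F gives Δ = (1.1943, 1.8775, -2.6680).
Then the next iterate is (x, y, z)₁ = (-1.8057, -0.1225, -2.1680).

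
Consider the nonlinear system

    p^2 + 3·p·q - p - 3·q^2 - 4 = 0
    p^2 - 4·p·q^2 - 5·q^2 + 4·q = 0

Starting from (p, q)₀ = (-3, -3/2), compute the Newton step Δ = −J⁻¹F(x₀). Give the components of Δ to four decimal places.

At (-3, -3/2): F = (14.7500, 18.7500).
Jacobian J = [[2·p + 3·q - 1, 3·p - 6·q], [2·p - 4·q^2, -8·p·q - 10·q + 4]].
At the point, J = [[-11.5000, 0.0000], [-15.0000, -17.0000]] (det J = 195.5000).
Solving J·Δ = −F gives Δ = (1.2826, -0.0288).

(1.2826, -0.0288)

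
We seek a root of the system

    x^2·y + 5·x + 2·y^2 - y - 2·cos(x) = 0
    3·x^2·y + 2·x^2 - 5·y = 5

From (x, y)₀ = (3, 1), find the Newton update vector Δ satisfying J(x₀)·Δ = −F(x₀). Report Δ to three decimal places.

(1.553, -3.708)

At (3, 1): F = (26.97998, 35.000).
Jacobian J = [[2·x·y + 2·sin(x) + 5, x^2 + 4·y - 1], [6·x·y + 4·x, 3·x^2 - 5]].
At the point, J = [[11.28224, 12.000], [30.000, 22.000]] (det J = -111.79072).
Solving J·Δ = −F gives Δ = (1.553, -3.708).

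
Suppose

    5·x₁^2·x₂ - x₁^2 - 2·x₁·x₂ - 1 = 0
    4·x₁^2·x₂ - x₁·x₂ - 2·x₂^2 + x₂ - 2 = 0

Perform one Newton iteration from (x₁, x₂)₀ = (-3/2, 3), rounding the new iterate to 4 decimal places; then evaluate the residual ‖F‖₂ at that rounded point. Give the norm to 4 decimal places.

11.4485

At (-3/2, 3): F = (39.5000, 14.5000).
Jacobian J = [[10·x₁·x₂ - 2·x₁ - 2·x₂, 5·x₁^2 - 2·x₁], [8·x₁·x₂ - x₂, 4·x₁^2 - x₁ - 4·x₂ + 1]].
At the point, J = [[-48.0000, 14.2500], [-39.0000, -0.5000]] (det J = 579.7500).
Solving J·Δ = −F gives Δ = (0.3905, -1.4567).
Then the next iterate is (x₁, x₂)₁ = (-1.1095, 1.5433).
Re-evaluating at (-1.1095, 1.5433): F = (10.692529, 4.091191), so ‖F‖₂ = 11.4485.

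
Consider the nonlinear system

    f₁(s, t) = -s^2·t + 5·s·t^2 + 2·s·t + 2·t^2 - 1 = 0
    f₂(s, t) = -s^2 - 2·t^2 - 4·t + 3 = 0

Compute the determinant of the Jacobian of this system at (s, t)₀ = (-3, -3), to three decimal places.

-210.000

J = [[-2·s·t + 5·t^2 + 2·t, -s^2 + 10·s·t + 2·s + 4·t], [-2·s, -4·t - 4]].
At the point, J = [[21.000, 63.000], [6.000, 8.000]].
det J = -210.000.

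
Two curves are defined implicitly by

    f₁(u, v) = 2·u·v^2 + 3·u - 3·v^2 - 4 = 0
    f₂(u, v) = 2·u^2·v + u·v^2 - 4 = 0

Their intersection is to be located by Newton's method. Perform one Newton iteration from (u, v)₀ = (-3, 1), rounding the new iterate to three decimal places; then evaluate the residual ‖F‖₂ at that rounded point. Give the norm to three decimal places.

At (-3, 1): F = (-22.000, 11.000).
Jacobian J = [[2·v^2 + 3, 4·u·v - 6·v], [4·u·v + v^2, 2·u^2 + 2·u·v]].
At the point, J = [[5.000, -18.000], [-11.000, 12.000]] (det J = -138.000).
Solving J·Δ = −F gives Δ = (-0.478, -1.355).
Then the next iterate is (u, v)₁ = (-3.478, -0.355).
Re-evaluating at (-3.478, -0.355): F = (-15.68870, -13.02682), so ‖F‖₂ = 20.392.

20.392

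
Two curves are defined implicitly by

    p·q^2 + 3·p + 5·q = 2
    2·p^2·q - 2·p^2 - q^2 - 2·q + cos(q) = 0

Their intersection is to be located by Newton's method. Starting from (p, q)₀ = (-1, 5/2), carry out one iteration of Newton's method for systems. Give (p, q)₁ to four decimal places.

(-1.1351, 1.0281)

At (-1, 5/2): F = (1.2500, -9.051144).
Jacobian J = [[q^2 + 3, 2·p·q + 5], [4·p·q - 4·p, 2·p^2 - 2·q - sin(q) - 2]].
At the point, J = [[9.2500, 0.0000], [-6.0000, -5.598472]] (det J = -51.785867).
Solving J·Δ = −F gives Δ = (-0.1351, -1.4719).
Then the next iterate is (p, q)₁ = (-1.1351, 1.0281).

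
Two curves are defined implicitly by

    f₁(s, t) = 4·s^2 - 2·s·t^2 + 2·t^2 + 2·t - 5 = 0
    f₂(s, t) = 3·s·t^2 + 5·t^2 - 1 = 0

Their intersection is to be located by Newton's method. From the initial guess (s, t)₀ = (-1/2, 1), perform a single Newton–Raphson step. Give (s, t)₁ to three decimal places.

At (-1/2, 1): F = (1.000, 2.500).
Jacobian J = [[8·s - 2·t^2, -4·s·t + 4·t + 2], [3·t^2, 6·s·t + 10·t]].
At the point, J = [[-6.000, 8.000], [3.000, 7.000]] (det J = -66.000).
Solving J·Δ = −F gives Δ = (-0.197, -0.273).
Then the next iterate is (s, t)₁ = (-0.697, 0.727).

(-0.697, 0.727)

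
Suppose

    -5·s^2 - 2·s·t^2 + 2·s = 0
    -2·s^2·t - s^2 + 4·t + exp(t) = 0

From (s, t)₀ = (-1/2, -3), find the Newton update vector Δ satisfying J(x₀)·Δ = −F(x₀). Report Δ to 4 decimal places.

(-0.5828, 2.1934)

At (-1/2, -3): F = (6.7500, -10.700213).
Jacobian J = [[-10·s - 2·t^2 + 2, -4·s·t], [-4·s·t - 2·s, -2·s^2 + exp(t) + 4]].
At the point, J = [[-11.0000, -6.0000], [-5.0000, 3.549787]] (det J = -69.047658).
Solving J·Δ = −F gives Δ = (-0.5828, 2.1934).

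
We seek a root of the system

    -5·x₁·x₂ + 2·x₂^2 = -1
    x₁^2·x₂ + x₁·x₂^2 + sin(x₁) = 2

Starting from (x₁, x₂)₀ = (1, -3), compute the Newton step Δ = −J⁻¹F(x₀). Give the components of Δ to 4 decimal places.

(-5.9194, -3.2230)

At (1, -3): F = (34.0000, 4.841471).
Jacobian J = [[-5·x₂, -5·x₁ + 4·x₂], [2·x₁·x₂ + x₂^2 + cos(x₁), x₁^2 + 2·x₁·x₂]].
At the point, J = [[15.0000, -17.0000], [3.540302, -5.0000]] (det J = -14.814861).
Solving J·Δ = −F gives Δ = (-5.9194, -3.2230).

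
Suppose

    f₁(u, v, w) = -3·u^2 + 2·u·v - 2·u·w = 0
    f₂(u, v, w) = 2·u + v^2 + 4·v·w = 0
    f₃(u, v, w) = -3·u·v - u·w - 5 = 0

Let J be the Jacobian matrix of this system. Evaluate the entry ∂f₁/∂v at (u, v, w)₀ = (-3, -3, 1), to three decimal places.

-6.000

∂f₁/∂v = 2·u.
At (-3, -3, 1) this is -6.000.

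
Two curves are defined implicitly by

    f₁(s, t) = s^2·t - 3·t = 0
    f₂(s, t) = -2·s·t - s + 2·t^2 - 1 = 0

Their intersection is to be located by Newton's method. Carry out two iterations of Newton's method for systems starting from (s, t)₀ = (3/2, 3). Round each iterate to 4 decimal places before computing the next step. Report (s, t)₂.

At (3/2, 3): F = (-2.2500, 6.5000).
Jacobian J = [[2·s·t, s^2 - 3], [-2·t - 1, -2·s + 4·t]].
At the point, J = [[9.0000, -0.7500], [-7.0000, 9.0000]] (det J = 75.7500).
Solving J·Δ = −F gives Δ = (0.2030, -0.5644).
Then the next iterate is (s, t)₁ = (1.7030, 2.4356).
Round to (1.7030, 2.4356) and repeat: F = (-0.243051, 0.865641), J = [[8.295654, -0.099791], [-5.8712, 6.3364]].
Δ = (0.0280, -0.1107), so (s, t)₂ = (1.7310, 2.3249).

(1.7310, 2.3249)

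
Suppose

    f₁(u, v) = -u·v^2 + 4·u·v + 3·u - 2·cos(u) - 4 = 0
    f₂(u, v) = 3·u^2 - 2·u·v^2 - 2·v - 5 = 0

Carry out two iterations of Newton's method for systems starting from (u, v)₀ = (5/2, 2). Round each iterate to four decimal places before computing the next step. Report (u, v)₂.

(1.1456, -0.3277)

At (5/2, 2): F = (15.102287, -10.2500).
Jacobian J = [[-v^2 + 4·v + 2·sin(u) + 3, -2·u·v + 4·u], [6·u - 2·v^2, -4·u·v - 2]].
At the point, J = [[8.196944, 0.0000], [7.0000, -22.0000]] (det J = -180.332774).
Solving J·Δ = −F gives Δ = (-1.8424, -1.0521).
Then the next iterate is (u, v)₁ = (0.6576, 0.9479).
Round to (0.6576, 0.9479) and repeat: F = (-1.707630, -6.780213), J = [[7.115524, 1.383722], [2.148571, -4.493356]].
Δ = (0.4880, -1.2756), so (u, v)₂ = (1.1456, -0.3277).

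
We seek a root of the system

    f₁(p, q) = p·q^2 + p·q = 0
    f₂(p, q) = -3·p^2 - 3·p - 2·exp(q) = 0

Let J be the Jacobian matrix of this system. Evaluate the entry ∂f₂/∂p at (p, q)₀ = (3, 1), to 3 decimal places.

∂f₂/∂p = -6·p - 3.
At (3, 1) this is -21.000.

-21.000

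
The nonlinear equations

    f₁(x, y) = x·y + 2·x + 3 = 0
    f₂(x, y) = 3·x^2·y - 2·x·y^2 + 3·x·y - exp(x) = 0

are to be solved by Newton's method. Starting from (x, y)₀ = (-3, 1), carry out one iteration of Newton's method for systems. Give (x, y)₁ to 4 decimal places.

At (-3, 1): F = (-6.0000, 23.950213).
Jacobian J = [[y + 2, x], [6·x·y - 2·y^2 + 3·y - exp(x), 3·x^2 - 4·x·y + 3·x]].
At the point, J = [[3.0000, -3.0000], [-17.049787, 30.0000]] (det J = 38.850639).
Solving J·Δ = −F gives Δ = (2.7837, 0.7837).
Then the next iterate is (x, y)₁ = (-0.2163, 1.7837).

(-0.2163, 1.7837)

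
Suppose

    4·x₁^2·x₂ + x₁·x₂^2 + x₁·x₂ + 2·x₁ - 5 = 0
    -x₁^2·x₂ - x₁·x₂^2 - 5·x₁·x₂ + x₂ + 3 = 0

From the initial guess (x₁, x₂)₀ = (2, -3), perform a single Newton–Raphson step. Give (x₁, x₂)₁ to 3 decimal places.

(0.426, -7.324)

At (2, -3): F = (-37.000, 24.000).
Jacobian J = [[8·x₁·x₂ + x₂^2 + x₂ + 2, 4·x₁^2 + 2·x₁·x₂ + x₁], [-2·x₁·x₂ - x₂^2 - 5·x₂, -x₁^2 - 2·x₁·x₂ - 5·x₁ + 1]].
At the point, J = [[-40.000, 6.000], [18.000, -1.000]] (det J = -68.000).
Solving J·Δ = −F gives Δ = (-1.574, -4.324).
Then the next iterate is (x₁, x₂)₁ = (0.426, -7.324).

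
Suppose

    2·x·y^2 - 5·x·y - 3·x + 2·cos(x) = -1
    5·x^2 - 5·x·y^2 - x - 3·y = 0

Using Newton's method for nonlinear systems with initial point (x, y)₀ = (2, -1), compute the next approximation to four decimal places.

(0.8348, -0.6875)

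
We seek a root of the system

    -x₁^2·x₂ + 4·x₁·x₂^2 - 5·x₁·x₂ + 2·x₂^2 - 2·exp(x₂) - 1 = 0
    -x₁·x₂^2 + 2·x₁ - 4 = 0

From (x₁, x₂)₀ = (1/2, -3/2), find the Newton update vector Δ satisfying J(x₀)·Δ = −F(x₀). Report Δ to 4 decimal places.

At (1/2, -3/2): F = (11.678740, -4.1250).
Jacobian J = [[-2·x₁·x₂ + 4·x₂^2 - 5·x₂, -x₁^2 + 8·x₁·x₂ - 5·x₁ + 4·x₂ - 2·exp(x₂)], [-x₂^2 + 2, -2·x₁·x₂]].
At the point, J = [[18.0000, -15.196260], [-0.2500, 1.5000]] (det J = 23.200935).
Solving J·Δ = −F gives Δ = (1.9468, 3.0745).

(1.9468, 3.0745)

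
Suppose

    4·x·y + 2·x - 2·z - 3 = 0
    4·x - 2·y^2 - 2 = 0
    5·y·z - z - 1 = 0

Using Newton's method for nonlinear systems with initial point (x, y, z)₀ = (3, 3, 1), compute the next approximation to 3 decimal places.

(1.334, 1.778, 0.508)

At (3, 3, 1): F = (37.000, -8.000, 13.000).
Jacobian J = [[4·y + 2, 4·x, -2], [4, -4·y, 0], [0, 5·z, 5·y - 1]].
At the point, J = [[14.000, 12.000, -2.000], [4.000, -12.000, 0.000], [0.000, 5.000, 14.000]] (det J = -3064.000).
Solving J·Δ = −F gives Δ = (-1.666, -1.222, -0.492).
Then the next iterate is (x, y, z)₁ = (1.334, 1.778, 0.508).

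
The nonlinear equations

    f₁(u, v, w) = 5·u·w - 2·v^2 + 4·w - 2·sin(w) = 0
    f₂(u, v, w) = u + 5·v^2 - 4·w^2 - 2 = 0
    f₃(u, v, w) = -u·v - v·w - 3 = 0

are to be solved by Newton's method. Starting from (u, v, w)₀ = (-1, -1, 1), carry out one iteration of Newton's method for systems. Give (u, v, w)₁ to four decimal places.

(0.9966, -1.8031, 2.0034)

At (-1, -1, 1): F = (-4.682942, -2.0000, -3.0000).
Jacobian J = [[5·w, -4·v, 5·u - 2·cos(w) + 4], [1, 10·v, -8·w], [-v, -u - w, -v]].
At the point, J = [[5.0000, 4.0000, -2.080605], [1.0000, -10.0000, -8.0000], [1.0000, 0.0000, 1.0000]] (det J = -106.806046).
Solving J·Δ = −F gives Δ = (1.9966, -0.8031, 1.0034).
Then the next iterate is (u, v, w)₁ = (0.9966, -1.8031, 2.0034).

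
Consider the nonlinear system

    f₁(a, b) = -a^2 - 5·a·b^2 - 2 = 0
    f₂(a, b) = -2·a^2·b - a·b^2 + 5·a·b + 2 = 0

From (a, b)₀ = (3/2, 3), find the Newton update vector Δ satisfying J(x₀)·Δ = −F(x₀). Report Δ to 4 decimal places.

(1.2619, -2.9405)

At (3/2, 3): F = (-71.7500, -2.5000).
Jacobian J = [[-2·a - 5·b^2, -10·a·b], [-4·a·b - b^2 + 5·b, -2·a^2 - 2·a·b + 5·a]].
At the point, J = [[-48.0000, -45.0000], [-12.0000, -6.0000]] (det J = -252.0000).
Solving J·Δ = −F gives Δ = (1.2619, -2.9405).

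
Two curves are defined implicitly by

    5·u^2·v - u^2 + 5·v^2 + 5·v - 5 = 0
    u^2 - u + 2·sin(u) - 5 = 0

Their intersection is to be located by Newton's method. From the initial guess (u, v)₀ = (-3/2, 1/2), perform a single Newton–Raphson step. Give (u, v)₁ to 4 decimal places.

(-2.3410, 0.2219)

At (-3/2, 1/2): F = (2.1250, -3.244990).
Jacobian J = [[10·u·v - 2·u, 5·u^2 + 10·v + 5], [2·u + 2·cos(u) - 1, 0]].
At the point, J = [[-4.5000, 21.2500], [-3.858526, 0.0000]] (det J = 81.993669).
Solving J·Δ = −F gives Δ = (-0.8410, -0.2781).
Then the next iterate is (u, v)₁ = (-2.3410, 0.2219).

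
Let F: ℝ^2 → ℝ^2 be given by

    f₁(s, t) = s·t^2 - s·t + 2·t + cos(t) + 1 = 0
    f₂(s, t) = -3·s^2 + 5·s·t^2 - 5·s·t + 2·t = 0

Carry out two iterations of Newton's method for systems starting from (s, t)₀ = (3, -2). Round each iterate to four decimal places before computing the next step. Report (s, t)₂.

At (3, -2): F = (14.583853, 59.0000).
Jacobian J = [[t^2 - t, 2·s·t - s - sin(t) + 2], [-6·s + 5·t^2 - 5·t, 10·s·t - 5·s + 2]].
At the point, J = [[6.0000, -12.090703], [12.0000, -73.0000]] (det J = -292.911569).
Solving J·Δ = −F gives Δ = (-1.1992, 0.6111).
Then the next iterate is (s, t)₁ = (1.8008, -1.3889).
Round to (1.8008, -1.3889) and repeat: F = (4.378047, 17.368319), J = [[3.317943, -3.819560], [5.784916, -32.015311]].
Δ = (-0.8775, 0.3839), so (s, t)₂ = (0.9233, -1.0050).

(0.9233, -1.0050)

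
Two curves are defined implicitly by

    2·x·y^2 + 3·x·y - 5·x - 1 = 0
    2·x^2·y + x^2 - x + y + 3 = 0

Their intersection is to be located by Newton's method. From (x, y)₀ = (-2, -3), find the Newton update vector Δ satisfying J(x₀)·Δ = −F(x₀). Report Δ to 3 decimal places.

(0.794, 0.324)

At (-2, -3): F = (-9.000, -18.000).
Jacobian J = [[2·y^2 + 3·y - 5, 4·x·y + 3·x], [4·x·y + 2·x - 1, 2·x^2 + 1]].
At the point, J = [[4.000, 18.000], [19.000, 9.000]] (det J = -306.000).
Solving J·Δ = −F gives Δ = (0.794, 0.324).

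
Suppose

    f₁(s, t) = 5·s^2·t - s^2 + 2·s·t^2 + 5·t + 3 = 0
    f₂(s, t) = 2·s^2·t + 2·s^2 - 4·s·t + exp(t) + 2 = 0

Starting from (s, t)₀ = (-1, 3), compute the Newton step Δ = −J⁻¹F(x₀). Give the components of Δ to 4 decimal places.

At (-1, 3): F = (14.0000, 42.085537).
Jacobian J = [[10·s·t - 2·s + 2·t^2, 5·s^2 + 4·s·t + 5], [4·s·t + 4·s - 4·t, 2·s^2 - 4·s + exp(t)]].
At the point, J = [[-10.0000, -2.0000], [-28.0000, 26.085537]] (det J = -316.855369).
Solving J·Δ = −F gives Δ = (1.4182, -0.0911).

(1.4182, -0.0911)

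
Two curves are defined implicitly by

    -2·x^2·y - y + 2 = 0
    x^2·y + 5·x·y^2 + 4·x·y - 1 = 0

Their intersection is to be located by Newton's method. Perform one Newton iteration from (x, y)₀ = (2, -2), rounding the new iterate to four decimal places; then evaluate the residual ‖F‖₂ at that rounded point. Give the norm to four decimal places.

7.6572

At (2, -2): F = (20.0000, 15.0000).
Jacobian J = [[-4·x·y, -2·x^2 - 1], [2·x·y + 5·y^2 + 4·y, x^2 + 10·x·y + 4·x]].
At the point, J = [[16.0000, -9.0000], [4.0000, -28.0000]] (det J = -412.0000).
Solving J·Δ = −F gives Δ = (-1.0316, 0.3883).
Then the next iterate is (x, y)₁ = (0.9684, -1.6117).
Re-evaluating at (0.9684, -1.6117): F = (6.634600, 3.822936), so ‖F‖₂ = 7.6572.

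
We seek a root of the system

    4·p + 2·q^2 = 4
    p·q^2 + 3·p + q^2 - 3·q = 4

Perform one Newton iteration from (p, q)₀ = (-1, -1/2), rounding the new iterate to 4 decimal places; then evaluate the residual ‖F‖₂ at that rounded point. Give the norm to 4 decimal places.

At (-1, -1/2): F = (-7.5000, -5.5000).
Jacobian J = [[4, 4·q], [q^2 + 3, 2·p·q + 2·q - 3]].
At the point, J = [[4.0000, -2.0000], [3.2500, -3.0000]] (det J = -5.5000).
Solving J·Δ = −F gives Δ = (2.0909, 0.4318).
Then the next iterate is (p, q)₁ = (1.0909, -0.0682).
Re-evaluating at (1.0909, -0.0682): F = (0.372902, -0.512975), so ‖F‖₂ = 0.6342.

0.6342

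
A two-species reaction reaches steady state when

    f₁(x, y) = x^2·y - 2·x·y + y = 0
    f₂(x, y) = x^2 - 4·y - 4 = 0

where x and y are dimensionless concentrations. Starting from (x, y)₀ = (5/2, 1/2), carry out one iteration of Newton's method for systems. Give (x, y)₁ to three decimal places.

(2.207, 0.196)

At (5/2, 1/2): F = (1.125, 0.250).
Jacobian J = [[2·x·y - 2·y, x^2 - 2·x + 1], [2·x, -4]].
At the point, J = [[1.500, 2.250], [5.000, -4.000]] (det J = -17.250).
Solving J·Δ = −F gives Δ = (-0.293, -0.304).
Then the next iterate is (x, y)₁ = (2.207, 0.196).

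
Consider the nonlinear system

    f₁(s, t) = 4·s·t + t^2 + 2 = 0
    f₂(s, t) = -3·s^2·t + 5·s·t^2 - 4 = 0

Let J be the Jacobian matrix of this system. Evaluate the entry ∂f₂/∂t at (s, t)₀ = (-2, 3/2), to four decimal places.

-42.0000

∂f₂/∂t = -3·s^2 + 10·s·t.
At (-2, 3/2) this is -42.0000.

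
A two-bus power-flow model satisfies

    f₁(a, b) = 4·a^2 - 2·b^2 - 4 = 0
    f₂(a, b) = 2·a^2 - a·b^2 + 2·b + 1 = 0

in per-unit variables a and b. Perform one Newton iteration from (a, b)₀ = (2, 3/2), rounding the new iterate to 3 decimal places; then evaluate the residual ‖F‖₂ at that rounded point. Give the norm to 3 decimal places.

24.033

At (2, 3/2): F = (7.500, 7.500).
Jacobian J = [[8·a, -4·b], [4·a - b^2, -2·a·b + 2]].
At the point, J = [[16.000, -6.000], [5.750, -4.000]] (det J = -29.500).
Solving J·Δ = −F gives Δ = (0.508, 2.606).
Then the next iterate is (a, b)₁ = (2.508, 4.106).
Re-evaluating at (2.508, 4.106): F = (-12.55822, -20.49084), so ‖F‖₂ = 24.033.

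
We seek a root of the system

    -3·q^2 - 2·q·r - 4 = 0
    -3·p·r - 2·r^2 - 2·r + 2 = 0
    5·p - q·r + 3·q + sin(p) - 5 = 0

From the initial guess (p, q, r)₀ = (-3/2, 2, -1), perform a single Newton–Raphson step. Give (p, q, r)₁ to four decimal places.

At (-3/2, 2, -1): F = (-12.0000, -2.5000, -5.497495).
Jacobian J = [[0, -6·q - 2·r, -2·q], [-3·r, 0, -3·p - 4·r - 2], [cos(p) + 5, -r + 3, -q]].
At the point, J = [[0.0000, -10.0000, -4.0000], [3.0000, 0.0000, 6.5000], [5.070737, 4.0000, -2.0000]] (det J = -437.597918).
Solving J·Δ = −F gives Δ = (1.7352, -1.0335, -0.4163).
Then the next iterate is (p, q, r)₁ = (0.2352, 0.9665, -1.4163).

(0.2352, 0.9665, -1.4163)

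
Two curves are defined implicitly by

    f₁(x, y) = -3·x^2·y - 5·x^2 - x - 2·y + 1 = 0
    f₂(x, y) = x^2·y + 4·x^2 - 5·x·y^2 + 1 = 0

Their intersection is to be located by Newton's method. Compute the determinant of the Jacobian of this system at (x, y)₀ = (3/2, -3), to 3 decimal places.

J = [[-6·x·y - 10·x - 1, -3·x^2 - 2], [2·x·y + 8·x - 5·y^2, x^2 - 10·x·y]].
At the point, J = [[11.000, -8.750], [-42.000, 47.250]].
det J = 152.250.

152.250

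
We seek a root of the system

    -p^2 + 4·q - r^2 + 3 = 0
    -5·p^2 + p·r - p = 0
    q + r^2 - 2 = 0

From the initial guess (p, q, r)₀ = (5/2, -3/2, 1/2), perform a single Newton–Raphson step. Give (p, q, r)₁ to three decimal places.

(1.402, -0.048, 2.298)

At (5/2, -3/2, 1/2): F = (-9.500, -32.500, -3.250).
Jacobian J = [[-2·p, 4, -2·r], [-10·p + r - 1, 0, p], [0, 1, 2·r]].
At the point, J = [[-5.000, 4.000, -1.000], [-25.500, 0.000, 2.500], [0.000, 1.000, 1.000]] (det J = 140.000).
Solving J·Δ = −F gives Δ = (-1.098, 1.452, 1.798).
Then the next iterate is (p, q, r)₁ = (1.402, -0.048, 2.298).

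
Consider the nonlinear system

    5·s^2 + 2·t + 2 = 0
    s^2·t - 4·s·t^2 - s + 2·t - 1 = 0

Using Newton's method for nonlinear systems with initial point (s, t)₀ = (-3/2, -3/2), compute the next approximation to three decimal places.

At (-3/2, -3/2): F = (10.250, 7.625).
Jacobian J = [[10·s, 2], [2·s·t - 4·t^2 - 1, s^2 - 8·s·t + 2]].
At the point, J = [[-15.000, 2.000], [-5.500, -13.750]] (det J = 217.250).
Solving J·Δ = −F gives Δ = (0.719, 0.267).
Then the next iterate is (s, t)₁ = (-0.781, -1.233).

(-0.781, -1.233)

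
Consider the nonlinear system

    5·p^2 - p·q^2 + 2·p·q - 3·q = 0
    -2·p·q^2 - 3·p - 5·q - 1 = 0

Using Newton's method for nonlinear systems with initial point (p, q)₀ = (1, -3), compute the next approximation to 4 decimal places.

(0.6000, -3.2000)

At (1, -3): F = (-1.0000, -7.0000).
Jacobian J = [[10·p - q^2 + 2·q, -2·p·q + 2·p - 3], [-2·q^2 - 3, -4·p·q - 5]].
At the point, J = [[-5.0000, 5.0000], [-21.0000, 7.0000]] (det J = 70.0000).
Solving J·Δ = −F gives Δ = (-0.4000, -0.2000).
Then the next iterate is (p, q)₁ = (0.6000, -3.2000).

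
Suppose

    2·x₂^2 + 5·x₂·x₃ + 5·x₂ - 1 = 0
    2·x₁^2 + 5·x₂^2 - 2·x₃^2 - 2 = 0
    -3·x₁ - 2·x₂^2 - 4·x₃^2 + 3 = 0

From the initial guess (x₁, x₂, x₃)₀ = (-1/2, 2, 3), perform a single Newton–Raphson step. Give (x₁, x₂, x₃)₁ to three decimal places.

(12.717, 1.432, -0.108)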